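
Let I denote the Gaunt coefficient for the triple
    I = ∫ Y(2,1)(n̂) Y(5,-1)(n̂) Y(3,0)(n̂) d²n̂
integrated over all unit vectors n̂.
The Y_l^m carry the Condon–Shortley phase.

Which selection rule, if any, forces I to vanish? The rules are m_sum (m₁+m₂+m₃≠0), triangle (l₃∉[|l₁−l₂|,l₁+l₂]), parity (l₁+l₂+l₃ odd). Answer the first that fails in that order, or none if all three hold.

none

Σmᵢ = 0  ✓
l₃∈[|l₁−l₂|,l₁+l₂]=[3,7], have l₃=3  ✓
Σlᵢ = 10 ⇒ even  ✓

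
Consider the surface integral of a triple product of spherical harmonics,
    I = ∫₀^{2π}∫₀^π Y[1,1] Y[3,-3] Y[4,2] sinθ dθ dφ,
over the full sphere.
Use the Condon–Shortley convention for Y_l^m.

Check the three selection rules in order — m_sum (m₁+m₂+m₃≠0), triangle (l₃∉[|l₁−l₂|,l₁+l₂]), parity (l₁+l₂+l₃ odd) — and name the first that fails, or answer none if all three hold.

azimuthal sum: 1 − 3 + 2 = 0  ✓
2 ≤ 4 ≤ 4 (triangle on l)  ✓
L = 1 + 3 + 4 = 8 (even)  ✓

none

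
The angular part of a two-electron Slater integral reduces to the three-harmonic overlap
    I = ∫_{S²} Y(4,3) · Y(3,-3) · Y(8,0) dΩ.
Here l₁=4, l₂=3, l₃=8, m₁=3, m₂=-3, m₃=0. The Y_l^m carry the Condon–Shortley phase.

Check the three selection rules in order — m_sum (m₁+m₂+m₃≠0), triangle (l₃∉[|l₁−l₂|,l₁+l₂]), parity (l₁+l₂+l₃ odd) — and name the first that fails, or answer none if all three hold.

Σmᵢ = 0  ✓
l₃∈[|l₁−l₂|,l₁+l₂]=[1,7], have l₃=8  ✗
Σlᵢ = 15 ⇒ odd

triangle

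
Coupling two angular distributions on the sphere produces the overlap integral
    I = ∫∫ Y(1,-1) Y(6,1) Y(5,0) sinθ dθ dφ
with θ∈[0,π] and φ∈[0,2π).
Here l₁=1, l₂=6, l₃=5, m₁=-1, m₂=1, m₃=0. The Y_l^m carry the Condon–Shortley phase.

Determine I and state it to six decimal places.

Checks pass: Σm=0; 12 even; l₃=5∈[5,7].
(2·1+1)(2·6+1)(2·5+1) = 429
Δ: 2! 0! 10! / 13! → 1/858
sum: t=1:−1/14400 = -1/14400
3j²(1 6 5; 0 0 0) = Δ·Π!·Σ² = 6/143  (sign +1)
sum: t=2:+1/28800 = 1/28800
3j²(1 6 5; -1 1 0) = Δ·Π!·Σ² = 7/286  (sign -1)
combine: 4πI² = 429·6/143·7/286 = 63/143
take √, sign -1: I = -0.18723944

-0.187239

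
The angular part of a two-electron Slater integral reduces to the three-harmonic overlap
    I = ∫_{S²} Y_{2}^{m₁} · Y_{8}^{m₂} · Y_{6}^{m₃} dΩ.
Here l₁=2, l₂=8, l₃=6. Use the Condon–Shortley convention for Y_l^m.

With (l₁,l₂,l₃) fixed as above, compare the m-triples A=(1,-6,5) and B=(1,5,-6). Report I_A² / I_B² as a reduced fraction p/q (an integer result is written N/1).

Shared (l₁,l₂,l₃)=(2,8,6): N and (l;000)² cancel in I_A²/I_B².
A: Δ = 4!·0!·12!/17! = 1/30940; Racah Σ t=1..1: t=1:−1/239500800 = -1/239500800; ⇒ 3j(2 8 6; 1 -6 5)² = 2/85, sgn +1
B: Δ = 4!·0!·12!/17! = 1/30940; Racah Σ t=1..1: t=1:−1/2874009600 = -1/2874009600; ⇒ 3j(2 8 6; 1 5 -6)² = 1/2380, sgn -1
I_A²/I_B² = (2/85)/(1/2380) = 56/1

56/1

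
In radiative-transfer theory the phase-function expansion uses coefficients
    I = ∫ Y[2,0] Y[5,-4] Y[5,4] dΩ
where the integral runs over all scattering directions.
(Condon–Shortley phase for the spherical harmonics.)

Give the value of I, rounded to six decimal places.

Rules hold: Σm=0, L=12 even, 3≤5≤7.
N = 5·11·11 = 605
Δ = 2!·2!·8!/13! = 1/38610
Racah Σ t=0..2: t=0:+1/2880 t=1:−1/576 t=2:+1/2880 = -1/960
⇒ 3j(2 5 5; 0 0 0)² = 10/429, sgn +1
Racah Σ t=0..1: t=0:+1/20160 t=1:−1/40320 = 1/40320
⇒ 3j(2 5 5; 0 -4 4)² = 6/715, sgn -1
4πI² = N·(3j₀)²·(3jₘ)² = 20/169
I = -1·√(0.118343/4π) = -0.09704356

-0.097044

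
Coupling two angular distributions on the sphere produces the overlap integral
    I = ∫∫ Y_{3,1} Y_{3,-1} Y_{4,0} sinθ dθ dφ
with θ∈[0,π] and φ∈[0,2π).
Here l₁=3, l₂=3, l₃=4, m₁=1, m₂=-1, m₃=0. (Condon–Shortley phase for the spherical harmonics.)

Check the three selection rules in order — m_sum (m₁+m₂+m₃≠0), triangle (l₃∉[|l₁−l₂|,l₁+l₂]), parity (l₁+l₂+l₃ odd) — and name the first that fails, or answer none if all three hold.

Σmᵢ = 0  ✓
l₃∈[|l₁−l₂|,l₁+l₂]=[0,6], have l₃=4  ✓
Σlᵢ = 10 ⇒ even  ✓

none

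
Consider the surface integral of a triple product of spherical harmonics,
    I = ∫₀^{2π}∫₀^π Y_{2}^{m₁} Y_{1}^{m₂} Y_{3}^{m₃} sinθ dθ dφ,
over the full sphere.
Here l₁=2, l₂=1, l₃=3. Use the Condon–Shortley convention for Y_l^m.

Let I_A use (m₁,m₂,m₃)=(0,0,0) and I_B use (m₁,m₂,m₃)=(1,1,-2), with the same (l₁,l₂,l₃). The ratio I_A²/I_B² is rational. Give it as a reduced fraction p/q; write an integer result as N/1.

9/10

l's match ⇒ only the (l;m) 3-j factors differ between A and B.
A: triangle coeff Δ(2,1,3) = 1/105; Σ_t [0,0]: t=0:+1/4 = 1/4; (3j)²=3/35 [(2 1 3; 0 0 0)], sign=-1
B: triangle coeff Δ(2,1,3) = 1/105; Σ_t [0,0]: t=0:+1/12 = 1/12; (3j)²=2/21 [(2 1 3; 1 1 -2)], sign=-1
I_A²/I_B² = (3/35)/(2/21) = 9/10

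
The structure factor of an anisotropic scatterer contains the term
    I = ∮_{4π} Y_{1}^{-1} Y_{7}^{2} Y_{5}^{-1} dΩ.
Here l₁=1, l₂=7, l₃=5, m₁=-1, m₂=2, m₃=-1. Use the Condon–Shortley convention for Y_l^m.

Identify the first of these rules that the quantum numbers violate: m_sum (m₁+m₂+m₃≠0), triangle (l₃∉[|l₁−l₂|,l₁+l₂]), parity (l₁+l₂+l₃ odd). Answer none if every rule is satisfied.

triangle

azimuthal sum: -1 + 2 − 1 = 0  ✓
6 ≤ 5 ≤ 8 (triangle on l)  ✗
L = 1 + 7 + 5 = 13 (odd)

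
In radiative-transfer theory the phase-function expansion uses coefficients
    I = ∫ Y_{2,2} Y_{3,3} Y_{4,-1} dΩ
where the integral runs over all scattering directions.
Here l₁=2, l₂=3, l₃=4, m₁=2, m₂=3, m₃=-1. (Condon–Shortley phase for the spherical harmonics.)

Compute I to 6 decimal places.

2 + 3 − 1 = 4 ≠ 0: azimuthal integral kills it; I = 0

0.000000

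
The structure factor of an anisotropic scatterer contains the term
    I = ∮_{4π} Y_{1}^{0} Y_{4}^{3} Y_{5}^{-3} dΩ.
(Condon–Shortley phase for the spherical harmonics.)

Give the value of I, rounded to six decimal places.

-0.196426

m-sum 0 ✓  L=10 even ✓  3≤5≤5 ✓
Π(2lᵢ+1) = 3×9×11 = 297
triangle coeff Δ(1,4,5) = 1/495
Σ_t [0,0]: t=0:+1/576 = 1/576
(3j)²=5/99 [(1 4 5; 0 0 0)], sign=-1
Σ_t [0,0]: t=0:+1/5040 = 1/5040
(3j)²=16/495 [(1 4 5; 0 3 -3)], sign=+1
⇒ 4πI² = 16/33
I = (-1)√(16/33/(4π)) = -0.19642560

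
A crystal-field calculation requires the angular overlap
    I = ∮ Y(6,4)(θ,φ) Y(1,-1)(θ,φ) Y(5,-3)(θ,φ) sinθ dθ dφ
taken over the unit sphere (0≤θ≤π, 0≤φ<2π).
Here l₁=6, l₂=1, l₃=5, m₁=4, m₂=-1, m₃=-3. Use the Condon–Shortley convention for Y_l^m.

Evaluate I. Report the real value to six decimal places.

0.274090

m-sum 0 ✓  L=12 even ✓  5≤5≤7 ✓
Π(2lᵢ+1) = 13×3×11 = 429
triangle coeff Δ(6,1,5) = 1/858
Σ_t [1,1]: t=1:−1/14400 = -1/14400
(3j)²=6/143 [(6 1 5; 0 0 0)], sign=+1
Σ_t [0,0]: t=0:+1/161280 = 1/161280
(3j)²=15/286 [(6 1 5; 4 -1 -3)], sign=+1
⇒ 4πI² = 135/143
I = (+1)√(135/143/(4π)) = 0.27409047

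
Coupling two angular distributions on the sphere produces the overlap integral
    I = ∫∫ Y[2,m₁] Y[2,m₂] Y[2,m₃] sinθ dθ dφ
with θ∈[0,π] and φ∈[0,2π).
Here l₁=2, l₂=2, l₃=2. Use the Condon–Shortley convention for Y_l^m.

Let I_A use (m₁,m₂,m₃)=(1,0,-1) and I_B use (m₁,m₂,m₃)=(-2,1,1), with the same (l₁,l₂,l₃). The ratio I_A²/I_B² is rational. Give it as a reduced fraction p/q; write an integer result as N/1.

l's match ⇒ only the (l;m) 3-j factors differ between A and B.
A: triangle coeff Δ(2,2,2) = 1/630; Σ_t [0,1]: t=0:+1/4 t=1:−1/2 = -1/4; (3j)²=1/70 [(2 2 2; 1 0 -1)], sign=+1
B: triangle coeff Δ(2,2,2) = 1/630; Σ_t [2,2]: t=2:+1/4 = 1/4; (3j)²=3/35 [(2 2 2; -2 1 1)], sign=-1
I_A²/I_B² = (1/70)/(3/35) = 1/6

1/6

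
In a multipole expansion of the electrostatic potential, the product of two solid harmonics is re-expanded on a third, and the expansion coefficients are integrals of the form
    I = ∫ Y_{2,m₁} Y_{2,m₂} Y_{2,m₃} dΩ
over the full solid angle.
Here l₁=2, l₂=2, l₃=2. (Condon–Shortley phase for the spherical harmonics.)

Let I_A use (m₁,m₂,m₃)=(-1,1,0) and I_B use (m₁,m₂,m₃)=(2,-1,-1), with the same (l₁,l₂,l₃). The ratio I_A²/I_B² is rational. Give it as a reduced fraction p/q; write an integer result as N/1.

1/6

Shared (l₁,l₂,l₃)=(2,2,2): N and (l;000)² cancel in I_A²/I_B².
A: Δ = 2!·2!·2!/7! = 1/630; Racah Σ t=1..2: t=1:−1/4 t=2:+1/2 = 1/4; ⇒ 3j(2 2 2; -1 1 0)² = 1/70, sgn +1
B: Δ = 2!·2!·2!/7! = 1/630; Racah Σ t=0..0: t=0:+1/4 = 1/4; ⇒ 3j(2 2 2; 2 -1 -1)² = 3/35, sgn -1
I_A²/I_B² = (1/70)/(3/35) = 1/6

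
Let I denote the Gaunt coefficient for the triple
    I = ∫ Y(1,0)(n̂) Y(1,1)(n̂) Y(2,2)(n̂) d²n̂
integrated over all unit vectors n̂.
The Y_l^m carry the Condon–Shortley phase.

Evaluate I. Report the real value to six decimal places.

0.000000

0 + 1 + 2 = 3 ≠ 0: azimuthal integral kills it; I = 0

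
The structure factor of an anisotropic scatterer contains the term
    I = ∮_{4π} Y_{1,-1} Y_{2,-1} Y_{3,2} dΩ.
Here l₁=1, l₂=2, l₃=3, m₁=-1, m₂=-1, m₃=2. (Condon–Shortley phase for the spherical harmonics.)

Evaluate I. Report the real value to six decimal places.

0.261169

Rules hold: Σm=0, L=6 even, 1≤3≤3.
N = 3·5·7 = 105
Δ = 0!·2!·4!/7! = 1/105
Racah Σ t=0..0: t=0:+1/4 = 1/4
⇒ 3j(1 2 3; 0 0 0)² = 3/35, sgn -1
Racah Σ t=0..0: t=0:+1/12 = 1/12
⇒ 3j(1 2 3; -1 -1 2)² = 2/21, sgn -1
4πI² = N·(3j₀)²·(3jₘ)² = 6/7
I = +1·√(0.857143/4π) = 0.26116903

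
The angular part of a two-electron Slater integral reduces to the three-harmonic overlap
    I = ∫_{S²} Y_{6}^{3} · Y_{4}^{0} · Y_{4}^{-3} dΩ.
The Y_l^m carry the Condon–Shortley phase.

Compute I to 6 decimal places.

0.123195

Rules hold: Σm=0, L=14 even, 2≤4≤10.
N = 13·9·9 = 1053
Δ = 6!·6!·2!/15! = 1/1261260
Racah Σ t=2..4: t=2:+1/4608 t=3:−1/1296 t=4:+1/4608 = -7/20736
⇒ 3j(6 4 4; 0 0 0)² = 20/1287, sgn -1
Racah Σ t=2..3: t=2:+1/11520 t=3:−1/25920 = 1/20736
⇒ 3j(6 4 4; 3 0 -3)² = 5/429, sgn -1
4πI² = N·(3j₀)²·(3jₘ)² = 300/1573
I = +1·√(0.190718/4π) = 0.12319450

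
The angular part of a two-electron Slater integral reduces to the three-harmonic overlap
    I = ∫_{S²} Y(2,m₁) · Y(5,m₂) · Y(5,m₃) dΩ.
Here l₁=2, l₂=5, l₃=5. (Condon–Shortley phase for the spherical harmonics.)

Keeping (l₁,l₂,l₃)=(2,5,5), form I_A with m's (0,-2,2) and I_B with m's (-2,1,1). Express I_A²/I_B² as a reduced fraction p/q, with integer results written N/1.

6/25

Shared (l₁,l₂,l₃)=(2,5,5): N and (l;000)² cancel in I_A²/I_B².
A: Δ = 2!·2!·8!/13! = 1/38610; Racah Σ t=0..2: t=0:+1/2880 t=1:−1/1440 t=2:+1/20160 = -1/3360; ⇒ 3j(2 5 5; 0 -2 2)² = 6/715, sgn +1
B: Δ = 2!·2!·8!/13! = 1/38610; Racah Σ t=2..2: t=2:+1/2304 = 1/2304; ⇒ 3j(2 5 5; -2 1 1)² = 5/143, sgn +1
I_A²/I_B² = (6/715)/(5/143) = 6/25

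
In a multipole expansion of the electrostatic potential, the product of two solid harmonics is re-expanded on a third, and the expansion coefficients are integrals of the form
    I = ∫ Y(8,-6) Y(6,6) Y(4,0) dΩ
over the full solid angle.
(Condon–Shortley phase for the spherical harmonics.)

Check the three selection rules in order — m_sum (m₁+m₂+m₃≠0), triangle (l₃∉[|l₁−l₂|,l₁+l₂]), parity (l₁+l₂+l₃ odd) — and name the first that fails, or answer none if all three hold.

Σmᵢ = 0  ✓
l₃∈[|l₁−l₂|,l₁+l₂]=[2,14], have l₃=4  ✓
Σlᵢ = 18 ⇒ even  ✓

none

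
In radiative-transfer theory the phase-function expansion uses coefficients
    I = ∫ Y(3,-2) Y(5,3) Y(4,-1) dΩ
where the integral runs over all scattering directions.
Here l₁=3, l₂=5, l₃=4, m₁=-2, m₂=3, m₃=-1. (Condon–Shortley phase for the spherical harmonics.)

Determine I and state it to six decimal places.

-0.035836

Rules hold: Σm=0, L=12 even, 2≤4≤8.
N = 7·11·9 = 693
Δ = 4!·2!·6!/13! = 1/180180
Racah Σ t=1..3: t=1:−1/576 t=2:+1/144 t=3:−1/576 = 1/288
⇒ 3j(3 5 4; 0 0 0)² = 20/1001, sgn +1
Racah Σ t=3..4: t=3:−1/1440 t=4:+1/1152 = 1/5760
⇒ 3j(3 5 4; -2 3 -1)² = 1/858, sgn -1
4πI² = N·(3j₀)²·(3jₘ)² = 30/1859
I = -1·√(0.0161377/4π) = -0.03583571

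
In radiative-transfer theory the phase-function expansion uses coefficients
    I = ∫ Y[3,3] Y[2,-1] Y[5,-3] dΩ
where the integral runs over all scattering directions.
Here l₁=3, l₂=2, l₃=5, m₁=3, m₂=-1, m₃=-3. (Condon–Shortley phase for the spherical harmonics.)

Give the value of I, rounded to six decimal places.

0.000000

3 − 1 − 3 = -1 ≠ 0: azimuthal integral kills it; I = 0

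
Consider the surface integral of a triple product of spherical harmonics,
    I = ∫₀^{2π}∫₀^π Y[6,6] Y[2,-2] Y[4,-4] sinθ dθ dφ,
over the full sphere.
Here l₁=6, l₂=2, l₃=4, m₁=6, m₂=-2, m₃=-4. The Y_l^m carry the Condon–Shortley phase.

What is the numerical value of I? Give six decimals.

Checks pass: Σm=0; 12 even; l₃=4∈[4,8].
(2·6+1)(2·2+1)(2·4+1) = 585
Δ: 4! 8! 0! / 13! → 1/6435
sum: t=2:+1/2304 = 1/2304
3j²(6 2 4; 0 0 0) = Δ·Π!·Σ² = 5/143  (sign +1)
sum: t=0:+1/967680 = 1/967680
3j²(6 2 4; 6 -2 -4) = Δ·Π!·Σ² = 1/13  (sign +1)
combine: 4πI² = 585·5/143·1/13 = 225/143
take √, sign +1: I = 0.35384927

0.353849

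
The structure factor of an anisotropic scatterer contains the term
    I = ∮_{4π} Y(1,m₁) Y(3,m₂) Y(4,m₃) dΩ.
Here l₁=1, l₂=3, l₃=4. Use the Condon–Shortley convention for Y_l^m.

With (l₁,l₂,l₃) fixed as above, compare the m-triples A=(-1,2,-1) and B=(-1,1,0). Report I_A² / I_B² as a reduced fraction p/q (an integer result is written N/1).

1/2

Shared (l₁,l₂,l₃)=(1,3,4): N and (l;000)² cancel in I_A²/I_B².
A: Δ = 0!·2!·6!/9! = 1/252; Racah Σ t=0..0: t=0:+1/240 = 1/240; ⇒ 3j(1 3 4; -1 2 -1)² = 1/84, sgn -1
B: Δ = 0!·2!·6!/9! = 1/252; Racah Σ t=0..0: t=0:+1/96 = 1/96; ⇒ 3j(1 3 4; -1 1 0)² = 1/42, sgn +1
I_A²/I_B² = (1/84)/(1/42) = 1/2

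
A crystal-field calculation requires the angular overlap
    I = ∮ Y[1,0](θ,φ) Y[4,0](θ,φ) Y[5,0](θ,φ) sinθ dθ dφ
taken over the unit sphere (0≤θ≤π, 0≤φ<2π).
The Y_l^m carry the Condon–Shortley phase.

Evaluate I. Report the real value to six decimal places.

m-sum 0 ✓  L=10 even ✓  3≤5≤5 ✓
Π(2lᵢ+1) = 3×9×11 = 297
triangle coeff Δ(1,4,5) = 1/495
Σ_t [0,0]: t=0:+1/576 = 1/576
(3j)²=5/99 [(1 4 5; 0 0 0)], sign=-1
(m-triple is (0,0,0) — same symbol as above.)
⇒ 4πI² = 25/33
I = (+1)√(25/33/(4π)) = 0.24553200

0.245532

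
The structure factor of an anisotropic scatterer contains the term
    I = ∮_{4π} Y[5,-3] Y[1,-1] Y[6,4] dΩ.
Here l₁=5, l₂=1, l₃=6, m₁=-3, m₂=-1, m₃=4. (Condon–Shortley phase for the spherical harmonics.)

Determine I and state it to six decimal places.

0.274090

m-sum 0 ✓  L=12 even ✓  4≤6≤6 ✓
Π(2lᵢ+1) = 11×3×13 = 429
triangle coeff Δ(5,1,6) = 1/858
Σ_t [0,0]: t=0:+1/14400 = 1/14400
(3j)²=6/143 [(5 1 6; 0 0 0)], sign=+1
Σ_t [0,0]: t=0:+1/161280 = 1/161280
(3j)²=15/286 [(5 1 6; -3 -1 4)], sign=+1
⇒ 4πI² = 135/143
I = (+1)√(135/143/(4π)) = 0.27409047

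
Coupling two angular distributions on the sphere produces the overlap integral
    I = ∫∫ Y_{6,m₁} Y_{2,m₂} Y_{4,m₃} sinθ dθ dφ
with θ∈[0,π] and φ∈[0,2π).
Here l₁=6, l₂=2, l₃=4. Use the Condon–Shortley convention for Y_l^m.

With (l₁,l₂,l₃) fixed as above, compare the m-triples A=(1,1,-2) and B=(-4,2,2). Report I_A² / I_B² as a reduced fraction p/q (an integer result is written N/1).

l's match ⇒ only the (l;m) 3-j factors differ between A and B.
A: triangle coeff Δ(6,2,4) = 1/6435; Σ_t [3,3]: t=3:−1/8640 = -1/8640; (3j)²=14/1287 [(6 2 4; 1 1 -2)], sign=-1
B: triangle coeff Δ(6,2,4) = 1/6435; Σ_t [4,4]: t=4:+1/34560 = 1/34560; (3j)²=14/429 [(6 2 4; -4 2 2)], sign=+1
I_A²/I_B² = (14/1287)/(14/429) = 1/3

1/3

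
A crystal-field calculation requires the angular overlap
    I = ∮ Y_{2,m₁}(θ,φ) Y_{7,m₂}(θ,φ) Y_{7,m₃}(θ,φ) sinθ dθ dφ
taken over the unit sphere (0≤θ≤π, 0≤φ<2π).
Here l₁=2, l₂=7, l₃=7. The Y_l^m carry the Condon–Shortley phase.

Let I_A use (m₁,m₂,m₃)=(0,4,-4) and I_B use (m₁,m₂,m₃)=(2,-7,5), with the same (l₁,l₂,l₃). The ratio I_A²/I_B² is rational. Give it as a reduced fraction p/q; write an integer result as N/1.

l's match ⇒ only the (l;m) 3-j factors differ between A and B.
A: triangle coeff Δ(2,7,7) = 1/185640; Σ_t [0,2]: t=0:+1/159667200 t=1:−1/7257600 t=2:+1/8709120 = -1/59875200; (3j)²=8/23205 [(2 7 7; 0 4 -4)], sign=+1
B: triangle coeff Δ(2,7,7) = 1/185640; Σ_t [0,0]: t=0:+1/1916006400 = 1/1916006400; (3j)²=1/340 [(2 7 7; 2 -7 5)], sign=+1
I_A²/I_B² = (8/23205)/(1/340) = 32/273

32/273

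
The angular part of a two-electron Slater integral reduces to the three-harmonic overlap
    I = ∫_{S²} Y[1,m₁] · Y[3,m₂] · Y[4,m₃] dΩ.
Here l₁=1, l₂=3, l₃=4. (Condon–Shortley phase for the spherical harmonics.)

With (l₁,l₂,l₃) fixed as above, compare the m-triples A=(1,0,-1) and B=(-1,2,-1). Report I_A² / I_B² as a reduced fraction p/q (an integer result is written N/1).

Shared (l₁,l₂,l₃)=(1,3,4): N and (l;000)² cancel in I_A²/I_B².
A: Δ = 0!·2!·6!/9! = 1/252; Racah Σ t=0..0: t=0:+1/72 = 1/72; ⇒ 3j(1 3 4; 1 0 -1)² = 5/126, sgn -1
B: Δ = 0!·2!·6!/9! = 1/252; Racah Σ t=0..0: t=0:+1/240 = 1/240; ⇒ 3j(1 3 4; -1 2 -1)² = 1/84, sgn -1
I_A²/I_B² = (5/126)/(1/84) = 10/3

10/3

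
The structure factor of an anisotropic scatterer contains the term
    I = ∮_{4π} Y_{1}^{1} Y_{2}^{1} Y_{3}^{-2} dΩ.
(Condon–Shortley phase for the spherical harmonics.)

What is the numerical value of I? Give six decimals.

0.261169

Rules hold: Σm=0, L=6 even, 1≤3≤3.
N = 3·5·7 = 105
Δ = 0!·2!·4!/7! = 1/105
Racah Σ t=0..0: t=0:+1/4 = 1/4
⇒ 3j(1 2 3; 0 0 0)² = 3/35, sgn -1
Racah Σ t=0..0: t=0:+1/12 = 1/12
⇒ 3j(1 2 3; 1 1 -2)² = 2/21, sgn -1
4πI² = N·(3j₀)²·(3jₘ)² = 6/7
I = +1·√(0.857143/4π) = 0.26116903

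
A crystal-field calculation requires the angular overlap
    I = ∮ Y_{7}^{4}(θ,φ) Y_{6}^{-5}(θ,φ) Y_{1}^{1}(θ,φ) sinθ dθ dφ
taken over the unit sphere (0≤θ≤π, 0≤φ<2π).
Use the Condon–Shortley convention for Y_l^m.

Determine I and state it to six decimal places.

0.060604

Rules hold: Σm=0, L=14 even, 1≤1≤13.
N = 15·13·3 = 585
Δ = 12!·2!·0!/15! = 1/1365
Racah Σ t=6..6: t=6:+1/518400 = 1/518400
⇒ 3j(7 6 1; 0 0 0)² = 7/195, sgn -1
Racah Σ t=1..1: t=1:−1/79833600 = -1/79833600
⇒ 3j(7 6 1; 4 -5 1)² = 1/455, sgn -1
4πI² = N·(3j₀)²·(3jₘ)² = 3/65
I = +1·√(0.0461538/4π) = 0.06060368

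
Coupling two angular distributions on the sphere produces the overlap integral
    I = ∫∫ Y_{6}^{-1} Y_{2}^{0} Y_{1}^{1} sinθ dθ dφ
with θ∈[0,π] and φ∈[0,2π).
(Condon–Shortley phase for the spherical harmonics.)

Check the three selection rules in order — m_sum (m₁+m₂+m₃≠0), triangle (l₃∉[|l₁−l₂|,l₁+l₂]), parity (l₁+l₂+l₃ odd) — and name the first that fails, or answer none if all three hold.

triangle

azimuthal sum: -1 + 0 + 1 = 0  ✓
4 ≤ 1 ≤ 8 (triangle on l)  ✗
L = 6 + 2 + 1 = 9 (odd)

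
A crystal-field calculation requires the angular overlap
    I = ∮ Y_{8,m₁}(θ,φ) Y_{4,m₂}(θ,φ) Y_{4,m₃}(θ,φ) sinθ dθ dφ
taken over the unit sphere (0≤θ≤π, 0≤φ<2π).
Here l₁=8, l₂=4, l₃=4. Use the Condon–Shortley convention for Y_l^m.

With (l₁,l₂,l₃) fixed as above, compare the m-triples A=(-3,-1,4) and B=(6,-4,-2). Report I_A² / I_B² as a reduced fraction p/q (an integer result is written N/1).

Shared (l₁,l₂,l₃)=(8,4,4): N and (l;000)² cancel in I_A²/I_B².
A: Δ = 8!·8!·0!/17! = 1/218790; Racah Σ t=3..3: t=3:−1/29030400 = -1/29030400; ⇒ 3j(8 4 4; -3 -1 4)² = 1/1326, sgn -1
B: Δ = 8!·8!·0!/17! = 1/218790; Racah Σ t=0..0: t=0:+1/58060800 = 1/58060800; ⇒ 3j(8 4 4; 6 -4 -2)² = 7/510, sgn +1
I_A²/I_B² = (1/1326)/(7/510) = 5/91

5/91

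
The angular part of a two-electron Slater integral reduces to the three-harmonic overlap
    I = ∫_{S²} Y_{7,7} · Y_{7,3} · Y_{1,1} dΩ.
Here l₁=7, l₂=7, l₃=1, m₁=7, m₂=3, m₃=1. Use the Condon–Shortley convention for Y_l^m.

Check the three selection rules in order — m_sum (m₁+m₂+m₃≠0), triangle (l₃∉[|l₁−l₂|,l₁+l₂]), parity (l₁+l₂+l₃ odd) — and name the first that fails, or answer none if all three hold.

azimuthal sum: 7 + 3 + 1 = 11  ✗
0 ≤ 1 ≤ 14 (triangle on l)
L = 7 + 7 + 1 = 15 (odd)

m_sum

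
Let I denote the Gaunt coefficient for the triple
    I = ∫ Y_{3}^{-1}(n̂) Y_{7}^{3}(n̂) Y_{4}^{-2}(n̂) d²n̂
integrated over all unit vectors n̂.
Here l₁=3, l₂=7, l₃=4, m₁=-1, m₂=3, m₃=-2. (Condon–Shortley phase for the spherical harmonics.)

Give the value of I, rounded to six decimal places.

-0.239176

m-sum 0 ✓  L=14 even ✓  4≤4≤10 ✓
Π(2lᵢ+1) = 7×15×9 = 945
triangle coeff Δ(3,7,4) = 1/45045
Σ_t [3,3]: t=3:−1/20736 = -1/20736
(3j)²=35/1287 [(3 7 4; 0 0 0)], sign=-1
Σ_t [4,4]: t=4:+1/69120 = 1/69120
(3j)²=4/143 [(3 7 4; -1 3 -2)], sign=+1
⇒ 4πI² = 14700/20449
I = (-1)√(14700/20449/(4π)) = -0.23917605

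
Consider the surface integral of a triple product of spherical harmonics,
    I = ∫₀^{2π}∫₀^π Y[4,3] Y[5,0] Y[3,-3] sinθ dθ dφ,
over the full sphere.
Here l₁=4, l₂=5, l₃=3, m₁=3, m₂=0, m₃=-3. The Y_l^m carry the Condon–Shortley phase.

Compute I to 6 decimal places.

-0.098140

m-sum 0 ✓  L=12 even ✓  1≤3≤9 ✓
Π(2lᵢ+1) = 9×11×7 = 693
triangle coeff Δ(4,5,3) = 1/180180
Σ_t [2,4]: t=2:+1/576 t=3:−1/144 t=4:+1/576 = -1/288
(3j)²=20/1001 [(4 5 3; 0 0 0)], sign=+1
Σ_t [1,1]: t=1:−1/5760 = -1/5760
(3j)²=5/572 [(4 5 3; 3 0 -3)], sign=-1
⇒ 4πI² = 225/1859
I = (-1)√(225/1859/(4π)) = -0.09814013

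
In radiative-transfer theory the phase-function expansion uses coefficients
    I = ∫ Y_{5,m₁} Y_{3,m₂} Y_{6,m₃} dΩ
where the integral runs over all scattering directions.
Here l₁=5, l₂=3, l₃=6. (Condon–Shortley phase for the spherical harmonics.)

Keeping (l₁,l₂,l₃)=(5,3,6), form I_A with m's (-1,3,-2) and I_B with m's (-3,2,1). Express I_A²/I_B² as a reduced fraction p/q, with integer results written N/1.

35/32

l's match ⇒ only the (l;m) 3-j factors differ between A and B.
A: triangle coeff Δ(5,3,6) = 1/675675; Σ_t [2,2]: t=2:+1/27648 = 1/27648; (3j)²=10/429 [(5 3 6; -1 3 -2)], sign=+1
B: triangle coeff Δ(5,3,6) = 1/675675; Σ_t [1,2]: t=1:−1/120960 t=2:+1/17280 = 1/20160; (3j)²=64/3003 [(5 3 6; -3 2 1)], sign=-1
I_A²/I_B² = (10/429)/(64/3003) = 35/32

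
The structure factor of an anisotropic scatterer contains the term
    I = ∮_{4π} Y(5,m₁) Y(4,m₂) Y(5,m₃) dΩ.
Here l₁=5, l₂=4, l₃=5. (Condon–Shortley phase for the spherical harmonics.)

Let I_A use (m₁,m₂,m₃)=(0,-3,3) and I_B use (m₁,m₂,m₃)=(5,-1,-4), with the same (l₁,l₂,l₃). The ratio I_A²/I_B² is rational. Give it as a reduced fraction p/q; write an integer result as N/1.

1/2

Shared (l₁,l₂,l₃)=(5,4,5): N and (l;000)² cancel in I_A²/I_B².
A: Δ = 4!·6!·4!/15! = 1/3153150; Racah Σ t=0..1: t=0:+1/17280 t=1:−1/6912 = -1/11520; ⇒ 3j(5 4 5; 0 -3 3)² = 2/143, sgn -1
B: Δ = 4!·6!·4!/15! = 1/3153150; Racah Σ t=0..0: t=0:+1/103680 = 1/103680; ⇒ 3j(5 4 5; 5 -1 -4)² = 4/143, sgn -1
I_A²/I_B² = (2/143)/(4/143) = 1/2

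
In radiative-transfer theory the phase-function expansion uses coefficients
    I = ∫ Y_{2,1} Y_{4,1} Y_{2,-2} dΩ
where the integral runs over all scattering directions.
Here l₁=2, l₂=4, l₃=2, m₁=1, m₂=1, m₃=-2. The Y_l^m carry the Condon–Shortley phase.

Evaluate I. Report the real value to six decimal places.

m-sum 0 ✓  L=8 even ✓  2≤2≤6 ✓
Π(2lᵢ+1) = 5×9×5 = 225
triangle coeff Δ(2,4,2) = 1/630
Σ_t [2,2]: t=2:+1/16 = 1/16
(3j)²=2/35 [(2 4 2; 0 0 0)], sign=+1
Σ_t [1,1]: t=1:−1/144 = -1/144
(3j)²=1/126 [(2 4 2; 1 1 -2)], sign=-1
⇒ 4πI² = 5/49
I = (-1)√(5/49/(4π)) = -0.09011188

-0.090112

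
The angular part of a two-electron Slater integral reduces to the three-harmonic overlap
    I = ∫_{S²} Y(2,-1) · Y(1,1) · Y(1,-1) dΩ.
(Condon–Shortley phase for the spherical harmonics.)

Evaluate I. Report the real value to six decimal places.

0.000000

m-sum = -1 + 1 − 1 = -1 ≠ 0 ⇒ I = 0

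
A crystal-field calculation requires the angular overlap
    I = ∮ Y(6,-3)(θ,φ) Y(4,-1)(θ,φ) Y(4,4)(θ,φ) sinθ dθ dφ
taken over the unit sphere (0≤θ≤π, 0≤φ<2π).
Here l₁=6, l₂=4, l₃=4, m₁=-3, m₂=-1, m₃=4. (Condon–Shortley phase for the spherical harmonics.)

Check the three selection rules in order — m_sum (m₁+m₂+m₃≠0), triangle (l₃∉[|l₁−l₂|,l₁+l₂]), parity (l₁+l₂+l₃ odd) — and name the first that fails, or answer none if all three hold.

none

azimuthal sum: -3 − 1 + 4 = 0  ✓
2 ≤ 4 ≤ 10 (triangle on l)  ✓
L = 6 + 4 + 4 = 14 (even)  ✓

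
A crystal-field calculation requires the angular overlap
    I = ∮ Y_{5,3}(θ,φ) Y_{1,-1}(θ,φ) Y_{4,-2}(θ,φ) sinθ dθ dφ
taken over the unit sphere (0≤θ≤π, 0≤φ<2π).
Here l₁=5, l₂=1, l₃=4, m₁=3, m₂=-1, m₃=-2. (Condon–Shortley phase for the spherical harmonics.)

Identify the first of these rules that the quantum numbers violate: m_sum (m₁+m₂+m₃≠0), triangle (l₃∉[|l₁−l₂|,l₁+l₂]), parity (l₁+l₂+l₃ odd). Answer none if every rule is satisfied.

m₁+m₂+m₃ = 3 − 1 − 2 = 0  ✓
triangle: |5−1|=4 ≤ l₃=4 ≤ 5+1=6  ✓
parity: l₁+l₂+l₃ = 10 is even  ✓

none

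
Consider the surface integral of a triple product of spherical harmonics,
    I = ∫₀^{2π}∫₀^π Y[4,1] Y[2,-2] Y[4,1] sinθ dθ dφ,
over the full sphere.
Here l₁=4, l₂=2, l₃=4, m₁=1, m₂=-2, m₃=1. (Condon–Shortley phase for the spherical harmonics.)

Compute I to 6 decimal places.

0.200662

Checks pass: Σm=0; 10 even; l₃=4∈[2,6].
(2·4+1)(2·2+1)(2·4+1) = 405
Δ: 2! 6! 2! / 11! → 1/13860
sum: t=0:+1/192 t=1:−1/36 t=2:+1/192 = -5/288
3j²(4 2 4; 0 0 0) = Δ·Π!·Σ² = 20/693  (sign -1)
sum: t=0:+1/144 = 1/144
3j²(4 2 4; 1 -2 1) = Δ·Π!·Σ² = 10/231  (sign -1)
combine: 4πI² = 405·20/693·10/231 = 3000/5929
take √, sign +1: I = 0.20066192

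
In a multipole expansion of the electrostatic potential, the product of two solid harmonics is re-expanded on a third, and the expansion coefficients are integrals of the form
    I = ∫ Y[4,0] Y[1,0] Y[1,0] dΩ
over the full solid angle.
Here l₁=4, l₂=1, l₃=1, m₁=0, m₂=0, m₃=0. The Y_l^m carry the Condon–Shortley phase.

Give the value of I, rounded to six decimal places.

0.000000

triangle: need 3≤l₃≤5, have 1; I=0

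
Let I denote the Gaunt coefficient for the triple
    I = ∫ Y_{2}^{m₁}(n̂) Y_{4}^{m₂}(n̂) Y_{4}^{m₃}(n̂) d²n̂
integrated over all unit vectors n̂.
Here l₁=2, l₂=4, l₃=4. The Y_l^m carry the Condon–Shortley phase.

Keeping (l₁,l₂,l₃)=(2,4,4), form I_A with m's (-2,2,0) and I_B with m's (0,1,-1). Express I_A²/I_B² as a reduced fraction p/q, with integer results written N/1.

540/289

l's match ⇒ only the (l;m) 3-j factors differ between A and B.
A: triangle coeff Δ(2,4,4) = 1/13860; Σ_t [2,2]: t=2:+1/192 = 1/192; (3j)²=3/77 [(2 4 4; -2 2 0)], sign=+1
B: triangle coeff Δ(2,4,4) = 1/13860; Σ_t [0,2]: t=0:+1/480 t=1:−1/48 t=2:+1/144 = -17/1440; (3j)²=289/13860 [(2 4 4; 0 1 -1)], sign=+1
I_A²/I_B² = (3/77)/(289/13860) = 540/289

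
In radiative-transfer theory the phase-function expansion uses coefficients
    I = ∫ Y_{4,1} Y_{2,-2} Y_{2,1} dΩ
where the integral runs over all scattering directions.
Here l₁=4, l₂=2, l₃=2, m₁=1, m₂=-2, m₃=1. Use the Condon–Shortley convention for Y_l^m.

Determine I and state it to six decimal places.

-0.090112

Checks pass: Σm=0; 8 even; l₃=2∈[2,6].
(2·4+1)(2·2+1)(2·2+1) = 225
Δ: 4! 4! 0! / 9! → 1/630
sum: t=2:+1/16 = 1/16
3j²(4 2 2; 0 0 0) = Δ·Π!·Σ² = 2/35  (sign +1)
sum: t=0:+1/144 = 1/144
3j²(4 2 2; 1 -2 1) = Δ·Π!·Σ² = 1/126  (sign -1)
combine: 4πI² = 225·2/35·1/126 = 5/49
take √, sign -1: I = -0.09011188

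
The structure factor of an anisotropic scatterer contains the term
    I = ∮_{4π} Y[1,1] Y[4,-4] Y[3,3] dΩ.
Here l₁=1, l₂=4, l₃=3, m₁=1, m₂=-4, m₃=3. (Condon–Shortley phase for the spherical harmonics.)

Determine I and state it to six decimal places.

Checks pass: Σm=0; 8 even; l₃=3∈[3,5].
(2·1+1)(2·4+1)(2·3+1) = 189
Δ: 2! 0! 6! / 9! → 1/252
sum: t=1:−1/36 = -1/36
3j²(1 4 3; 0 0 0) = Δ·Π!·Σ² = 4/63  (sign +1)
sum: t=0:+1/1440 = 1/1440
3j²(1 4 3; 1 -4 3) = Δ·Π!·Σ² = 1/9  (sign +1)
combine: 4πI² = 189·4/63·1/9 = 4/3
take √, sign +1: I = 0.32573501

0.325735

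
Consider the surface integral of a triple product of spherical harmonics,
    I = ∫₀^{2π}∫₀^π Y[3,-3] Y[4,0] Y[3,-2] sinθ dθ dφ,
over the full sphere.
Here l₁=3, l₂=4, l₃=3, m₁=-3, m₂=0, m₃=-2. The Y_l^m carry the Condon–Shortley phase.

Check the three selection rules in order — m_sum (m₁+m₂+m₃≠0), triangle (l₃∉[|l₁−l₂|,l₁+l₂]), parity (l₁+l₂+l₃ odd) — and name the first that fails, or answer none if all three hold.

m_sum

azimuthal sum: -3 + 0 − 2 = -5  ✗
1 ≤ 3 ≤ 7 (triangle on l)
L = 3 + 4 + 3 = 10 (even)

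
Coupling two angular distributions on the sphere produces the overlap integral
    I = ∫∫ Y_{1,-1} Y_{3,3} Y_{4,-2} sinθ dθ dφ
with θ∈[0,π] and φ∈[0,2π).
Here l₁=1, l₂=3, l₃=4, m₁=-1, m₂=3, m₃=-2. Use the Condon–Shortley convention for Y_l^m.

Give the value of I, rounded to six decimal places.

m-sum 0 ✓  L=8 even ✓  2≤4≤4 ✓
Π(2lᵢ+1) = 3×7×9 = 189
triangle coeff Δ(1,3,4) = 1/252
Σ_t [0,0]: t=0:+1/36 = 1/36
(3j)²=4/63 [(1 3 4; 0 0 0)], sign=+1
Σ_t [0,0]: t=0:+1/1440 = 1/1440
(3j)²=1/252 [(1 3 4; -1 3 -2)], sign=+1
⇒ 4πI² = 1/21
I = (+1)√(1/21/(4π)) = 0.06155813

0.061558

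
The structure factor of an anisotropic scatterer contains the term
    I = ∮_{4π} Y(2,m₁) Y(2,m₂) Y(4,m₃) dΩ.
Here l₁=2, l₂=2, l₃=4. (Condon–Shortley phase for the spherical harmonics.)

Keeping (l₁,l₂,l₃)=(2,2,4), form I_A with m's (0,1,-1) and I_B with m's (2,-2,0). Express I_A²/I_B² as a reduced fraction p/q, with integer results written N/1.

30/1

l's match ⇒ only the (l;m) 3-j factors differ between A and B.
A: triangle coeff Δ(2,2,4) = 1/630; Σ_t [0,0]: t=0:+1/24 = 1/24; (3j)²=1/21 [(2 2 4; 0 1 -1)], sign=-1
B: triangle coeff Δ(2,2,4) = 1/630; Σ_t [0,0]: t=0:+1/576 = 1/576; (3j)²=1/630 [(2 2 4; 2 -2 0)], sign=+1
I_A²/I_B² = (1/21)/(1/630) = 30/1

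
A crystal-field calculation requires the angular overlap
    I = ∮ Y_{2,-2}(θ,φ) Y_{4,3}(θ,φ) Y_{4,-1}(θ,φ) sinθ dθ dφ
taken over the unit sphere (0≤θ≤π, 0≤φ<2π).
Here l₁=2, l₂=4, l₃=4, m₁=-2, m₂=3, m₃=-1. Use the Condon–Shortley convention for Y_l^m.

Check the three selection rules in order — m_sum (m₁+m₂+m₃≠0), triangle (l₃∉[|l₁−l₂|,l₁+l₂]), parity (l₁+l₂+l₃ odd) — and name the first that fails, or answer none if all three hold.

none

m₁+m₂+m₃ = -2 + 3 − 1 = 0  ✓
triangle: |2−4|=2 ≤ l₃=4 ≤ 2+4=6  ✓
parity: l₁+l₂+l₃ = 10 is even  ✓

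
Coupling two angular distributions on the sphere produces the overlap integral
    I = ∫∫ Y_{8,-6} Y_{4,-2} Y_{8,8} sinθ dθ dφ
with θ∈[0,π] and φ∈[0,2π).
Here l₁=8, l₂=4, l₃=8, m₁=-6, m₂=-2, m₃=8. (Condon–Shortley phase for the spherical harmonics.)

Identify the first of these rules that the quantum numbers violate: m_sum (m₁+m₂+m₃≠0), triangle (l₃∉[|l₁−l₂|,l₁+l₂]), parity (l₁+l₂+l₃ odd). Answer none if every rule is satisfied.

Σmᵢ = 0  ✓
l₃∈[|l₁−l₂|,l₁+l₂]=[4,12], have l₃=8  ✓
Σlᵢ = 20 ⇒ even  ✓

none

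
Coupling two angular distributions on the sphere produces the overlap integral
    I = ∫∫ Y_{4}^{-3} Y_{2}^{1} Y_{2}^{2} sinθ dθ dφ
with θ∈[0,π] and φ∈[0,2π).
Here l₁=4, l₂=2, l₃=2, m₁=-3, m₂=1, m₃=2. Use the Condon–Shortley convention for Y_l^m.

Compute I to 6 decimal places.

-0.238414

Checks pass: Σm=0; 8 even; l₃=2∈[2,6].
(2·4+1)(2·2+1)(2·2+1) = 225
Δ: 4! 4! 0! / 9! → 1/630
sum: t=2:+1/16 = 1/16
3j²(4 2 2; 0 0 0) = Δ·Π!·Σ² = 2/35  (sign +1)
sum: t=3:−1/144 = -1/144
3j²(4 2 2; -3 1 2) = Δ·Π!·Σ² = 1/18  (sign -1)
combine: 4πI² = 225·2/35·1/18 = 5/7
take √, sign -1: I = -0.23841361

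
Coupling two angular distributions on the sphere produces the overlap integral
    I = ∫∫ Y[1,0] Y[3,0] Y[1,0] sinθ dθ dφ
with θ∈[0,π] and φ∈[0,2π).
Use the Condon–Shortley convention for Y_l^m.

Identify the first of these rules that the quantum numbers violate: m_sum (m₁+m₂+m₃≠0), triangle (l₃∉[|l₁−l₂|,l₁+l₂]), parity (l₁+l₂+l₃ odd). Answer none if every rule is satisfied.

azimuthal sum: 0 + 0 + 0 = 0  ✓
2 ≤ 1 ≤ 4 (triangle on l)  ✗
L = 1 + 3 + 1 = 5 (odd)

triangle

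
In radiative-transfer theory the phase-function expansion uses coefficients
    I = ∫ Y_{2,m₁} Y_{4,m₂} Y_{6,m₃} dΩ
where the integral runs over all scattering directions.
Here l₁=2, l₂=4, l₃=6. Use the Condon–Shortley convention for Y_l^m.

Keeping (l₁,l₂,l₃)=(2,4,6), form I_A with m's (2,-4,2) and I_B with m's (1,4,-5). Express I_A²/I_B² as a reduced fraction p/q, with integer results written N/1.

Same 2,4,6: normalisation and zero-m 3j drop out of the ratio.
A: Δ: 0! 4! 8! / 13! → 1/6435; sum: t=0:+1/967680 = 1/967680; 3j²(2 4 6; 2 -4 2) = Δ·Π!·Σ² = 1/6435  (sign +1)
B: Δ: 0! 4! 8! / 13! → 1/6435; sum: t=0:+1/241920 = 1/241920; 3j²(2 4 6; 1 4 -5) = Δ·Π!·Σ² = 1/39  (sign -1)
I_A²/I_B² = (1/6435)/(1/39) = 1/165

1/165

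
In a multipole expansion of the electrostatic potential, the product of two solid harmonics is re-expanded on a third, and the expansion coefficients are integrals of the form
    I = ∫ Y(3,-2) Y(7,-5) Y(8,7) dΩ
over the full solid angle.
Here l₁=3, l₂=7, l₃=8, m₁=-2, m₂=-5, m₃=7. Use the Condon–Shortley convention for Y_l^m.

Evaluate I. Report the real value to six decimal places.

m-sum 0 ✓  L=18 even ✓  4≤8≤10 ✓
Π(2lᵢ+1) = 7×15×17 = 1785
triangle coeff Δ(3,7,8) = 1/5290740
Σ_t [0,2]: t=0:+1/7257600 t=1:−1/2073600 t=2:+1/7257600 = -1/4838400
(3j)²=252/20995 [(3 7 8; 0 0 0)], sign=-1
Σ_t [1,2]: t=1:−1/958003200 t=2:+1/5748019200 = -1/1149603840
(3j)²=125/5814 [(3 7 8; -2 -5 7)], sign=+1
⇒ 4πI² = 36750/79781
I = (-1)√(36750/79781/(4π)) = -0.19145821

-0.191458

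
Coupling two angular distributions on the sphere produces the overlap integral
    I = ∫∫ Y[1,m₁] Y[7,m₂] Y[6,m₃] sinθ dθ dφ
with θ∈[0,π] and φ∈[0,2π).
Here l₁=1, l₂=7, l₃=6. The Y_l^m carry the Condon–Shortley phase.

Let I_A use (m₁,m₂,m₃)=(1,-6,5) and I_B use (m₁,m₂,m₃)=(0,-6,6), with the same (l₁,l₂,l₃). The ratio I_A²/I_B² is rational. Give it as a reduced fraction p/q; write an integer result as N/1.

6/1

l's match ⇒ only the (l;m) 3-j factors differ between A and B.
A: triangle coeff Δ(1,7,6) = 1/1365; Σ_t [0,0]: t=0:+1/79833600 = 1/79833600; (3j)²=2/35 [(1 7 6; 1 -6 5)], sign=-1
B: triangle coeff Δ(1,7,6) = 1/1365; Σ_t [1,1]: t=1:−1/479001600 = -1/479001600; (3j)²=1/105 [(1 7 6; 0 -6 6)], sign=-1
I_A²/I_B² = (2/35)/(1/105) = 6/1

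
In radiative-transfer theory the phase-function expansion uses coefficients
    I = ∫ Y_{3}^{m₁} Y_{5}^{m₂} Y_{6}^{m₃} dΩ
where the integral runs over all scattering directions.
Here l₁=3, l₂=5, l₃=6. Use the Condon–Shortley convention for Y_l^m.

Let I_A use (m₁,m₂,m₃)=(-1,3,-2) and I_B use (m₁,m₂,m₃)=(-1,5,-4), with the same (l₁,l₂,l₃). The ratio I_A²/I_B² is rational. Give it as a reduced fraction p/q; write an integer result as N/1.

49/54

l's match ⇒ only the (l;m) 3-j factors differ between A and B.
A: triangle coeff Δ(3,5,6) = 1/675675; Σ_t [0,2]: t=0:+1/1935360 t=1:−1/30240 t=2:+1/11520 = 1/18432; (3j)²=7/429 [(3 5 6; -1 3 -2)], sign=+1
B: triangle coeff Δ(3,5,6) = 1/675675; Σ_t [2,2]: t=2:+1/322560 = 1/322560; (3j)²=18/1001 [(3 5 6; -1 5 -4)], sign=+1
I_A²/I_B² = (7/429)/(18/1001) = 49/54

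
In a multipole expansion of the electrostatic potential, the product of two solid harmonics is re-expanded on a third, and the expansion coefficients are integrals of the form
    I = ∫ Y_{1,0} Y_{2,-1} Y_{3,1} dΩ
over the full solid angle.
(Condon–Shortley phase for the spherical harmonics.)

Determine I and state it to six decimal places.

m-sum 0 ✓  L=6 even ✓  1≤3≤3 ✓
Π(2lᵢ+1) = 3×5×7 = 105
triangle coeff Δ(1,2,3) = 1/105
Σ_t [0,0]: t=0:+1/4 = 1/4
(3j)²=3/35 [(1 2 3; 0 0 0)], sign=-1
Σ_t [0,0]: t=0:+1/6 = 1/6
(3j)²=8/105 [(1 2 3; 0 -1 1)], sign=+1
⇒ 4πI² = 24/35
I = (-1)√(24/35/(4π)) = -0.23359668

-0.233597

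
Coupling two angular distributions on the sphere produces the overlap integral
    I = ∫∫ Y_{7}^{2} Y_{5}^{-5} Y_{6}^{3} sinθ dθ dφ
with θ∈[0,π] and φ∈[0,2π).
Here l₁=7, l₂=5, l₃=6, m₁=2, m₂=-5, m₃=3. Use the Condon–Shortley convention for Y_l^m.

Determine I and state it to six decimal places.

m-sum 0 ✓  L=18 even ✓  2≤6≤12 ✓
Π(2lᵢ+1) = 15×11×13 = 2145
triangle coeff Δ(7,5,6) = 1/174594420
Σ_t [1,5]: t=1:−1/4147200 t=2:+1/207360 t=3:−1/82944 t=4:+1/207360 t=5:−1/4147200 = -1/345600
(3j)²=420/46189 [(7 5 6; 0 0 0)], sign=-1
Σ_t [0,0]: t=0:+1/12441600 = 1/12441600
(3j)²=588/46189 [(7 5 6; 2 -5 3)], sign=-1
⇒ 4πI² = 3704400/14919047
I = (+1)√(3704400/14919047/(4π)) = 0.14056703

0.140567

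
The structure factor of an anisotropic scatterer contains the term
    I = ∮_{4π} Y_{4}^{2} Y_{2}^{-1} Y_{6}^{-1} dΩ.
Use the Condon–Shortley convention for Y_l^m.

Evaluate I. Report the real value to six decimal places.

-0.133065

Checks pass: Σm=0; 12 even; l₃=6∈[2,6].
(2·4+1)(2·2+1)(2·6+1) = 585
Δ: 0! 8! 4! / 13! → 1/6435
sum: t=0:+1/2304 = 1/2304
3j²(4 2 6; 0 0 0) = Δ·Π!·Σ² = 5/143  (sign +1)
sum: t=0:+1/8640 = 1/8640
3j²(4 2 6; 2 -1 -1) = Δ·Π!·Σ² = 14/1287  (sign -1)
combine: 4πI² = 585·5/143·14/1287 = 350/1573
take √, sign -1: I = -0.13306527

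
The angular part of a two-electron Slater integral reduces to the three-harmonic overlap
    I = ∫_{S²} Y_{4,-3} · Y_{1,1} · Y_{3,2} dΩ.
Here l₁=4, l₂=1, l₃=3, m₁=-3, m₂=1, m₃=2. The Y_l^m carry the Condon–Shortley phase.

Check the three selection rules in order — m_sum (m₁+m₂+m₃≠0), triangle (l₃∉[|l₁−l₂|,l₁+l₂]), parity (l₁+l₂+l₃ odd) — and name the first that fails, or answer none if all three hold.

m₁+m₂+m₃ = -3 + 1 + 2 = 0  ✓
triangle: |4−1|=3 ≤ l₃=3 ≤ 4+1=5  ✓
parity: l₁+l₂+l₃ = 8 is even  ✓

none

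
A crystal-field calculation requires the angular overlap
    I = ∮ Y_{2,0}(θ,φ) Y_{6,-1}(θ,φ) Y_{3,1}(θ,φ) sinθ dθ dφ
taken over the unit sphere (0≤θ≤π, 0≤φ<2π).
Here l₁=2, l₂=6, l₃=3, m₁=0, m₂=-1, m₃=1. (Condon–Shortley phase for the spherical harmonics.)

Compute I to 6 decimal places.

0.000000

triangle: need 4≤l₃≤8, have 3; I=0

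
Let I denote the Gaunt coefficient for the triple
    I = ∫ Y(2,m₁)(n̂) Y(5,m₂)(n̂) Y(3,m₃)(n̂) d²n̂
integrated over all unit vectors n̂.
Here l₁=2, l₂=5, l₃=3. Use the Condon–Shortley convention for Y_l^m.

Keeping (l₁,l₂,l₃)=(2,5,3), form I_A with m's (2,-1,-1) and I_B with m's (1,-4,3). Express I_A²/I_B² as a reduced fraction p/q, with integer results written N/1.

Shared (l₁,l₂,l₃)=(2,5,3): N and (l;000)² cancel in I_A²/I_B².
A: Δ = 4!·0!·6!/11! = 1/2310; Racah Σ t=0..0: t=0:+1/1152 = 1/1152; ⇒ 3j(2 5 3; 2 -1 -1)² = 1/154, sgn +1
B: Δ = 4!·0!·6!/11! = 1/2310; Racah Σ t=1..1: t=1:−1/4320 = -1/4320; ⇒ 3j(2 5 3; 1 -4 3)² = 2/55, sgn -1
I_A²/I_B² = (1/154)/(2/55) = 5/28

5/28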